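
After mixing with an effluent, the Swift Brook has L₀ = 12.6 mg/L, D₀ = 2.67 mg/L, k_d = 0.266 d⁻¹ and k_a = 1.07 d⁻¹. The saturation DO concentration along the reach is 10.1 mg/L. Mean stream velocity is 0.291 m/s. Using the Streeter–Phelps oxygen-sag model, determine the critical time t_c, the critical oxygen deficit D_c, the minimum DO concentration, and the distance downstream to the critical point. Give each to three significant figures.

t_c ≈ 0.459 d; D_c ≈ 2.77 mg/L; min DO ≈ 7.33 mg/L; x_c ≈ 11.5 km

At the critical point dD/dt = 0, so k_d L₀ e^(−k_d t) = k_a D. Substituting D(t) from the Streeter–Phelps equation and solving for t gives
t_c = ln[(k_a/k_d)(1 − D₀(k_a−k_d)/(k_d L₀))] / (k_a−k_d).
Here k_a−k_d = 0.8040 d⁻¹ and 1 − D₀(k_a−k_d)/(k_d L₀) = 1 − 2.67×0.8040/(0.266×12.6) = 0.3595, so
t_c = ln(4.023 × 0.3595) / 0.8040 = 0.3689 / 0.8040 = 0.4588 d.
D_c = (k_d/k_a) L₀ e^(−k_d t_c) = (0.266/1.07) × 12.6 × e^(−0.266×0.4588) = 0.2486 × 12.6 × 0.8851 = 2.772 mg/L.
Minimum DO = C_s − D_c = 10.1 − 2.772 = 7.328 mg/L.
x_c = v t_c = 0.291 m/s × 0.4588 d × 86400 s/d = 11540 m ≈ 11.5 km.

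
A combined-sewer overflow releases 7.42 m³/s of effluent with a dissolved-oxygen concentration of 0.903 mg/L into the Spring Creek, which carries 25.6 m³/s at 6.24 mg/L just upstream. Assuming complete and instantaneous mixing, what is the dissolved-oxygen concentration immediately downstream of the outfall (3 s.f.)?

5.04 mg/L

Flow-weighted mixing: C = (Q_r C_r + Q_w C_w)/(Q_r + Q_w)
= (25.6×6.24 + 7.42×0.903)/(25.6 + 7.42) = 166.4/33.02 = 5.041 mg/L.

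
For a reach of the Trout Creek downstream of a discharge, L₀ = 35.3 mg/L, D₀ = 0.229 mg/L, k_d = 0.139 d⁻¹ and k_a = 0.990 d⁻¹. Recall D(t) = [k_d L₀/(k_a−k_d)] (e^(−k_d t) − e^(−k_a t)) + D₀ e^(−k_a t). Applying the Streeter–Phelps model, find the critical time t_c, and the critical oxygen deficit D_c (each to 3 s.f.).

t_c ≈ 2.26 d; D_c ≈ 3.62 mg/L

With k_a/k_d = 7.122 and 1 − D₀(k_a−k_d)/(k_d L₀) = 0.9603,
t_c = ln(7.122 × 0.9603) / (0.990 − 0.139) = ln(6.839) / 0.8510 = 1.923/0.8510 = 2.259 d.
D_c = (k_d/k_a) L₀ e^(−k_d t_c) = (0.139/0.990) × 35.3 × e^(−0.139×2.259) = 0.1404 × 35.3 × 0.7305 = 3.620 mg/L.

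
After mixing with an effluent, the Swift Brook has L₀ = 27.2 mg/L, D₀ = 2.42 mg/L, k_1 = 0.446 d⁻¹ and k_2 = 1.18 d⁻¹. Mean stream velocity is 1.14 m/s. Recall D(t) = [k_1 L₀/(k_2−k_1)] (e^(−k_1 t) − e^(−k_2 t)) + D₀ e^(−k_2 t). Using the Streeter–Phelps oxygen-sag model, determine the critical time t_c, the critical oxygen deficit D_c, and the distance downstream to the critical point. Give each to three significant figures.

t_c = [1/(k_2−k_1)] ln[(k_2/k_1)(1 − D₀(k_2−k_1)/(k_1 L₀))]
= [1/(1.18−0.446)] ln[(1.18/0.446)(1 − 2.42×0.7340/(0.446×27.2))]
= (1/0.7340) ln[2.646 × 0.8536] = 1.362 × ln(2.258) = 1.362 × 0.8146 = 1.110 d.
D_c = (k_1/k_2) L₀ e^(−k_1 t_c) = (0.446/1.18) × 27.2 × e^(−0.446×1.110) = 0.3780 × 27.2 × 0.6096 = 6.267 mg/L.
x_c = v t_c = 1.14 m/s × 1.110 d × 86400 s/d = 109300 m ≈ 109 km.

t_c ≈ 1.11 d; D_c ≈ 6.27 mg/L; x_c ≈ 109 km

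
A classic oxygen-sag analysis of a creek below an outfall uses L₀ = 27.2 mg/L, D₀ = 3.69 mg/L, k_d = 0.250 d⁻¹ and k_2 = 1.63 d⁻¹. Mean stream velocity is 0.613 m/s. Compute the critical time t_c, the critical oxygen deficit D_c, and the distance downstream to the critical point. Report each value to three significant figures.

t_c ≈ 0.357 d; D_c ≈ 3.82 mg/L; x_c ≈ 18.9 km

At the critical point dD/dt = 0, so k_d L₀ e^(−k_d t) = k_2 D. Substituting D(t) from the Streeter–Phelps equation and solving for t gives
t_c = ln[(k_2/k_d)(1 − D₀(k_2−k_d)/(k_d L₀))] / (k_2−k_d).
Here k_2−k_d = 1.380 d⁻¹ and 1 − D₀(k_2−k_d)/(k_d L₀) = 1 − 3.69×1.380/(0.250×27.2) = 0.2511, so
t_c = ln(6.520 × 0.2511) / 1.380 = 0.4932 / 1.380 = 0.3574 d.
L(t_c) = L₀ e^(−k_d t_c) = 27.2 × 0.9145 = 24.88 mg/L, and at the critical point k_2 D_c = k_d L, so D_c = (0.250/1.63) × 24.88 = 3.815 mg/L.
x_c = v t_c = 0.613 m/s × 0.3574 d × 86400 s/d = 18930 m ≈ 18.9 km.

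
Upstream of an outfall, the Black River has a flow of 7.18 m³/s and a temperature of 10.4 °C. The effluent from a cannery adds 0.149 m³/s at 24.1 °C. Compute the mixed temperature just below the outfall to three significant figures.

10.7 °C

Flow-weighted mixing: C = (Q_r C_r + Q_w C_w)/(Q_r + Q_w)
= (7.18×10.4 + 0.149×24.1)/(7.18 + 0.149) = 78.26/7.329 = 10.68 °C.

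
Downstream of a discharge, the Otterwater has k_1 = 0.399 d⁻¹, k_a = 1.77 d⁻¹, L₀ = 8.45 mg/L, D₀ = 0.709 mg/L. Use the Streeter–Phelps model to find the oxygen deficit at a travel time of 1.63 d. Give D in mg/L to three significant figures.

k_1 L₀/(k_a−k_1) = 0.399×8.45/(1.77−0.399) = 3.372/1.371 = 2.459 mg/L.
e^(−k_1 t) = e^(−0.399×1.630) = 0.5219; e^(−k_a t) = e^(−1.77×1.630) = 0.05585.
D = 2.459 × (0.5219 − 0.05585) + 0.709 × 0.05585 = 1.146 + 0.03960 = 1.186 mg/L.

D ≈ 1.19 mg/L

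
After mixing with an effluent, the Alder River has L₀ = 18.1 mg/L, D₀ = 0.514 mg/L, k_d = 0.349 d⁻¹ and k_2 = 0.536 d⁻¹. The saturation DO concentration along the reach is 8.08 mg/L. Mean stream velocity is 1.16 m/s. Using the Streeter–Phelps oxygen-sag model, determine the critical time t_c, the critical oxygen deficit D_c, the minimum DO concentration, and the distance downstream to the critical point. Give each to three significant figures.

t_c = [1/(k_2−k_d)] ln[(k_2/k_d)(1 − D₀(k_2−k_d)/(k_d L₀))]
= [1/(0.536−0.349)] ln[(0.536/0.349)(1 − 0.514×0.1870/(0.349×18.1))]
= (1/0.1870) ln[1.536 × 0.9848] = 5.348 × ln(1.512) = 5.348 × 0.4137 = 2.212 d.
L(t_c) = L₀ e^(−k_d t_c) = 18.1 × 0.4620 = 8.363 mg/L, and at the critical point k_2 D_c = k_d L, so D_c = (0.349/0.536) × 8.363 = 5.445 mg/L.
Minimum DO = C_s − D_c = 8.08 − 5.445 = 2.635 mg/L.
x_c = v t_c = 1.16 m/s × 2.212 d × 86400 s/d = 221700 m ≈ 222 km.

t_c ≈ 2.21 d; D_c ≈ 5.45 mg/L; min DO ≈ 2.63 mg/L; x_c ≈ 222 km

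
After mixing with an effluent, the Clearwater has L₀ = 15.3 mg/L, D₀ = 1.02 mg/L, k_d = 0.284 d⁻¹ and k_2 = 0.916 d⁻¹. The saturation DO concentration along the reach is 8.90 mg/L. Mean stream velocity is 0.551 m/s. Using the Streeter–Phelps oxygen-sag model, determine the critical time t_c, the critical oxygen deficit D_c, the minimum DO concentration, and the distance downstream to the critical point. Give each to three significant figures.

t_c ≈ 1.60 d; D_c ≈ 3.01 mg/L; min DO ≈ 5.89 mg/L; x_c ≈ 76.1 km

At the critical point dD/dt = 0, so k_d L₀ e^(−k_d t) = k_2 D. Substituting D(t) from the Streeter–Phelps equation and solving for t gives
t_c = ln[(k_2/k_d)(1 − D₀(k_2−k_d)/(k_d L₀))] / (k_2−k_d).
Here k_2−k_d = 0.6320 d⁻¹ and 1 − D₀(k_2−k_d)/(k_d L₀) = 1 − 1.02×0.6320/(0.284×15.3) = 0.8516, so
t_c = ln(3.225 × 0.8516) / 0.6320 = 1.010 / 0.6320 = 1.599 d.
L(t_c) = L₀ e^(−k_d t_c) = 15.3 × 0.6350 = 9.716 mg/L, and at the critical point k_2 D_c = k_d L, so D_c = (0.284/0.916) × 9.716 = 3.012 mg/L.
Minimum DO = C_s − D_c = 8.90 − 3.012 = 5.888 mg/L.
x_c = v t_c = 0.551 m/s × 1.599 d × 86400 s/d = 76110 m ≈ 76.1 km.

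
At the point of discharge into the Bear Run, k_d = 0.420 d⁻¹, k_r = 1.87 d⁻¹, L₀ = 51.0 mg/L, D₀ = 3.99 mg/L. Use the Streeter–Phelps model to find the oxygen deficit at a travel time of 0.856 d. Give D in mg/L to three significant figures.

D ≈ 8.14 mg/L

k_d L₀/(k_r−k_d) = 0.420×51.0/(1.87−0.420) = 21.42/1.450 = 14.77 mg/L.
e^(−k_d t) = e^(−0.420×0.8560) = 0.6980; e^(−k_r t) = e^(−1.87×0.8560) = 0.2018.
D = 14.77 × (0.6980 − 0.2018) + 3.99 × 0.2018 = 7.331 + 0.8050 = 8.136 mg/L.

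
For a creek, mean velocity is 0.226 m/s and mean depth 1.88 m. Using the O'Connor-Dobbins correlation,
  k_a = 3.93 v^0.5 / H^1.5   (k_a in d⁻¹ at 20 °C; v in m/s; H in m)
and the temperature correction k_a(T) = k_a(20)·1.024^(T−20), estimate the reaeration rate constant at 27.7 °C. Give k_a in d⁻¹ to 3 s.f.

k_a(20) = 3.93 × 0.226^0.5 / 1.88^1.5 = 3.93 × 0.4754 / 2.578 = 0.7248 d⁻¹.
k_a(27.7) = 0.7248 × 1.024^(27.7−20) = 0.7248 × 1.200 = 0.8700 d⁻¹.

k_a ≈ 0.870 d⁻¹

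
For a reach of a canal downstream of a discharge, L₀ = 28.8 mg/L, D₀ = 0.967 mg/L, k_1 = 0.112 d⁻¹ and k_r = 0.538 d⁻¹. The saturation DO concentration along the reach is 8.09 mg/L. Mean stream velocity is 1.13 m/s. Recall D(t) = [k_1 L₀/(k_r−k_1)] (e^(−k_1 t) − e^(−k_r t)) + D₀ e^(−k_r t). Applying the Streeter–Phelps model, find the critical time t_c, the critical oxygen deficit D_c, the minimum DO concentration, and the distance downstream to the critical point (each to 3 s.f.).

t_c ≈ 3.36 d; D_c ≈ 4.11 mg/L; min DO ≈ 3.98 mg/L; x_c ≈ 328 km

t_c = [1/(k_r−k_1)] ln[(k_r/k_1)(1 − D₀(k_r−k_1)/(k_1 L₀))]
= [1/(0.538−0.112)] ln[(0.538/0.112)(1 − 0.967×0.4260/(0.112×28.8))]
= (1/0.4260) ln[4.804 × 0.8723] = 2.347 × ln(4.190) = 2.347 × 1.433 = 3.363 d.
L(t_c) = L₀ e^(−k_1 t_c) = 28.8 × 0.6861 = 19.76 mg/L, and at the critical point k_r D_c = k_1 L, so D_c = (0.112/0.538) × 19.76 = 4.114 mg/L.
Minimum DO = C_s − D_c = 8.09 − 4.114 = 3.976 mg/L.
x_c = v t_c = 1.13 m/s × 3.363 d × 86400 s/d = 328400 m ≈ 328 km.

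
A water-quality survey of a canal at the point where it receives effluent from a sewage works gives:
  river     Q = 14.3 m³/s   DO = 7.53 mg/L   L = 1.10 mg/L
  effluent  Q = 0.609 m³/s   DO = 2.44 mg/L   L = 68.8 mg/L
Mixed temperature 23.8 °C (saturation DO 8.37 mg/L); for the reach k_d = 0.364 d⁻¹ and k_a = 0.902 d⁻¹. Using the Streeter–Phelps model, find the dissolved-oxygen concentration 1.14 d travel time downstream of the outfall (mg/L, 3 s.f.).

Mixed DO = (14.3×7.53 + 0.609×2.44)/(14.3+0.609) = 109.2/14.91 = 7.322 mg/L.
Mixed L₀ = (14.3×1.10 + 0.609×68.8)/(14.91) = 57.63/14.91 = 3.865 mg/L.
Initial deficit D₀ = C_s − DO₀ = 8.37 − 7.322 = 1.048 mg/L.
D(1.14) = [0.364×3.865/(0.902−0.364)](e^(−0.364×1.14) − e^(−0.902×1.14)) + 1.048 e^(−0.902×1.14)
= 2.615 × (0.6604 − 0.3576) + 1.048 × 0.3576 = 1.167 mg/L.
DO = 8.37 − 1.167 = 7.203 mg/L.

DO ≈ 7.20 mg/L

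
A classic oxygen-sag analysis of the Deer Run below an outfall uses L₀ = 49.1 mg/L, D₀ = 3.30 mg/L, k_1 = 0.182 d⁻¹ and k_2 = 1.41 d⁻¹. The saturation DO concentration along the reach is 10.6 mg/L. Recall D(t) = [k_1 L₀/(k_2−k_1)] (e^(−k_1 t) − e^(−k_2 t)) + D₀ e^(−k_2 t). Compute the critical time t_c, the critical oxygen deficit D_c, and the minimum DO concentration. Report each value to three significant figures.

With k_2/k_1 = 7.747 and 1 − D₀(k_2−k_1)/(k_1 L₀) = 0.5465,
t_c = ln(7.747 × 0.5465) / (1.41 − 0.182) = ln(4.234) / 1.228 = 1.443/1.228 = 1.175 d.
D_c = (k_1/k_2) L₀ e^(−k_1 t_c) = (0.182/1.41) × 49.1 × e^(−0.182×1.175) = 0.1291 × 49.1 × 0.8074 = 5.117 mg/L.
Minimum DO = C_s − D_c = 10.6 − 5.117 = 5.483 mg/L.

t_c ≈ 1.18 d; D_c ≈ 5.12 mg/L; min DO ≈ 5.48 mg/L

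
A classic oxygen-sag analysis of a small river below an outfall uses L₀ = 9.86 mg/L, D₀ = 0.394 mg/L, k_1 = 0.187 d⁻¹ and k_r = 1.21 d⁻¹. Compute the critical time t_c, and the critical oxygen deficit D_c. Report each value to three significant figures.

With k_r/k_1 = 6.471 and 1 − D₀(k_r−k_1)/(k_1 L₀) = 0.7814,
t_c = ln(6.471 × 0.7814) / (1.21 − 0.187) = ln(5.056) / 1.023 = 1.621/1.023 = 1.584 d.
D_c = (k_1/k_r) L₀ e^(−k_1 t_c) = (0.187/1.21) × 9.86 × e^(−0.187×1.584) = 0.1545 × 9.86 × 0.7436 = 1.133 mg/L.

t_c ≈ 1.58 d; D_c ≈ 1.13 mg/L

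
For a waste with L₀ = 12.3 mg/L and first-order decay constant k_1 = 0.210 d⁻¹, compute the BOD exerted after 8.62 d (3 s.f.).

y ≈ 10.3 mg/L

y_t = L₀(1 − e^(−k_1 t)) = 12.3 × (1 − e^(−0.210×8.62))
= 12.3 × (1 − 0.1636) = 12.3 × 0.8364 = 10.29 mg/L.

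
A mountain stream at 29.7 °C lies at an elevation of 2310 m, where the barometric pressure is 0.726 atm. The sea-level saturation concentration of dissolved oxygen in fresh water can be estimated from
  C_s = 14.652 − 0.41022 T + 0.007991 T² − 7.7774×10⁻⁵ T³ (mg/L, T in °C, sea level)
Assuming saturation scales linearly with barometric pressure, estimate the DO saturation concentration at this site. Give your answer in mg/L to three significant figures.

C_s ≈ 5.43 mg/L

At sea level: C_s = 14.652 − 0.41022×29.7 + 0.007991×29.7² − 7.7774×10⁻⁵×29.7³ = 7.480 mg/L.
Pressure correction: C_s' = 7.480 × 0.726 = 5.430 mg/L.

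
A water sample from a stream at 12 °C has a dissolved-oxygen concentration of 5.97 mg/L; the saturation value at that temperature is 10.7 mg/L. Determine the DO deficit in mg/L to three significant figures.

D = C_s − C = 10.7 − 5.97 = 4.73 mg/L.

D ≈ 4.73 mg/L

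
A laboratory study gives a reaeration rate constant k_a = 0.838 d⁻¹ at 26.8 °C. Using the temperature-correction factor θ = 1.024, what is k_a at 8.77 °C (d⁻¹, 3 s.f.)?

k_a(T₂) = k_a(T₁) · θ^(T₂−T₁) = 0.838 × 1.024^(8.77−26.8)
= 0.838 × 1.024^-18.0 = 0.838 × 0.6521 = 0.5464 d⁻¹.

k_a ≈ 0.546 d⁻¹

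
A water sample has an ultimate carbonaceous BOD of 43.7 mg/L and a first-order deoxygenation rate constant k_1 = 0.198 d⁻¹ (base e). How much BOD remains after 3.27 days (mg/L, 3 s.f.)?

L ≈ 22.9 mg/L

L_t = L₀ e^(−k_1 t) = 43.7 × e^(−0.198×3.27) = 43.7 × 0.5234 = 22.87 mg/L.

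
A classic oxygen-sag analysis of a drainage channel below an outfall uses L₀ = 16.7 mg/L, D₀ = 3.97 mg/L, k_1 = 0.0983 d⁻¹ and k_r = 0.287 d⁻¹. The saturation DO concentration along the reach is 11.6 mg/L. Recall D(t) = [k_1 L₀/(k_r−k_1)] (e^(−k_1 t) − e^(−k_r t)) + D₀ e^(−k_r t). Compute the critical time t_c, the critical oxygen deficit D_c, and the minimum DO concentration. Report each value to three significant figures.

t_c ≈ 2.45 d; D_c ≈ 4.50 mg/L; min DO ≈ 7.10 mg/L

With k_r/k_1 = 2.920 and 1 − D₀(k_r−k_1)/(k_1 L₀) = 0.5437,
t_c = ln(2.920 × 0.5437) / (0.287 − 0.0983) = ln(1.587) / 0.1887 = 0.4620/0.1887 = 2.448 d.
L(t_c) = L₀ e^(−k_1 t_c) = 16.7 × 0.7861 = 13.13 mg/L, and at the critical point k_r D_c = k_1 L, so D_c = (0.0983/0.287) × 13.13 = 4.496 mg/L.
Minimum DO = C_s − D_c = 11.6 − 4.496 = 7.104 mg/L.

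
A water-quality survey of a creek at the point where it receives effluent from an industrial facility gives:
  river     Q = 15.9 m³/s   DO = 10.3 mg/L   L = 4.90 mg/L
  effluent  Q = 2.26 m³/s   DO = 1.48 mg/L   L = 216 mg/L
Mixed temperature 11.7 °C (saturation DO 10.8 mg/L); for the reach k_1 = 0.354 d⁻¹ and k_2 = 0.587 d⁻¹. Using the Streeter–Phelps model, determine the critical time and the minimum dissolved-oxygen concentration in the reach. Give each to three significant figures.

Mixed DO = (15.9×10.3 + 2.26×1.48)/(15.9+2.26) = 167.1/18.16 = 9.202 mg/L.
Mixed L₀ = (15.9×4.90 + 2.26×216)/(18.16) = 566.1/18.16 = 31.17 mg/L.
Initial deficit D₀ = C_s − DO₀ = 10.8 − 9.202 = 1.598 mg/L.
t_c = (1/0.2330) ln[(0.587/0.354)(1 − 1.598×0.2330/(0.354×31.17))] = 4.292 × ln(1.602) = 2.023 d.
D_c = (0.354/0.587) × 31.17 × e^(−0.354×2.023) = 0.6031 × 31.17 × 0.4886 = 9.185 mg/L.
Minimum DO = 10.8 − 9.185 = 1.615 mg/L.

t_c ≈ 2.02 d; minimum DO ≈ 1.62 mg/L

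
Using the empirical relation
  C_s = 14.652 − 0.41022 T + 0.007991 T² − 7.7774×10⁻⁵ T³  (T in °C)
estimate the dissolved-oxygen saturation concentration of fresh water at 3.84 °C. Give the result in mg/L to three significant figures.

C_s ≈ 13.2 mg/L

C_s = 14.652 − 0.41022×3.84 + 0.007991×3.84² − 7.7774×10⁻⁵×3.84³ = 13.19 mg/L.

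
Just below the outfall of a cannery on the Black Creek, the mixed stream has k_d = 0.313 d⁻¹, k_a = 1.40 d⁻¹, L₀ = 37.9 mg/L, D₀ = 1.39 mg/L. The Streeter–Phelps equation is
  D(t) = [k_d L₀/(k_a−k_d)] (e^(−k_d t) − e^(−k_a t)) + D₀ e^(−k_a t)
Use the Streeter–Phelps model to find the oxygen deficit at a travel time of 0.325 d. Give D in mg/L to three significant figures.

D ≈ 3.82 mg/L

k_d L₀/(k_a−k_d) = 0.313×37.9/(1.40−0.313) = 11.86/1.087 = 10.91 mg/L.
e^(−k_d t) = e^(−0.313×0.3250) = 0.9033; e^(−k_a t) = e^(−1.40×0.3250) = 0.6344.
D = 10.91 × (0.9033 − 0.6344) + 1.39 × 0.6344 = 2.934 + 0.8819 = 3.816 mg/L.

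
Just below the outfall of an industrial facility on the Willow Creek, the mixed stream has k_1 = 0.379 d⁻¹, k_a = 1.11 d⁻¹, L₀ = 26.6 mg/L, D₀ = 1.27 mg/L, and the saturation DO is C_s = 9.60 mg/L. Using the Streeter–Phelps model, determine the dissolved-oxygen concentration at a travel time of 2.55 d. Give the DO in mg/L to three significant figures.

DO ≈ 5.09 mg/L

k_1 L₀/(k_a−k_1) = 0.379×26.6/(1.11−0.379) = 10.08/0.7310 = 13.79 mg/L.
e^(−k_1 t) = e^(−0.379×2.550) = 0.3804; e^(−k_a t) = e^(−1.11×2.550) = 0.05898.
D = 13.79 × (0.3804 − 0.05898) + 1.27 × 0.05898 = 4.433 + 0.07491 = 4.508 mg/L.
DO = C_s − D = 9.60 − 4.508 = 5.092 mg/L.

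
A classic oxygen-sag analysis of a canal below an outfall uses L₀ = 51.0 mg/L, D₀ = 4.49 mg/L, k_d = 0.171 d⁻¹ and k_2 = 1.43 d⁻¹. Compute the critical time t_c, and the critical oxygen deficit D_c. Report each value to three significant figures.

t_c ≈ 0.857 d; D_c ≈ 5.27 mg/L

With k_2/k_d = 8.363 and 1 − D₀(k_2−k_d)/(k_d L₀) = 0.3518,
t_c = ln(8.363 × 0.3518) / (1.43 − 0.171) = ln(2.942) / 1.259 = 1.079/1.259 = 0.8571 d.
L(t_c) = L₀ e^(−k_d t_c) = 51.0 × 0.8637 = 44.05 mg/L, and at the critical point k_2 D_c = k_d L, so D_c = (0.171/1.43) × 44.05 = 5.267 mg/L.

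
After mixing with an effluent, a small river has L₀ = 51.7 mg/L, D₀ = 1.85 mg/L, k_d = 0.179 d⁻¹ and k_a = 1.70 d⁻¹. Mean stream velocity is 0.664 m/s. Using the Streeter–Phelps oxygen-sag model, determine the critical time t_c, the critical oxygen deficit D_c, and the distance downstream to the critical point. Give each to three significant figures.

With k_a/k_d = 9.497 and 1 − D₀(k_a−k_d)/(k_d L₀) = 0.6959,
t_c = ln(9.497 × 0.6959) / (1.70 − 0.179) = ln(6.609) / 1.521 = 1.889/1.521 = 1.242 d.
D_c = (k_d/k_a) L₀ e^(−k_d t_c) = (0.179/1.70) × 51.7 × e^(−0.179×1.242) = 0.1053 × 51.7 × 0.8007 = 4.359 mg/L.
x_c = v t_c = 0.664 m/s × 1.242 d × 86400 s/d = 71230 m ≈ 71.2 km.

t_c ≈ 1.24 d; D_c ≈ 4.36 mg/L; x_c ≈ 71.2 km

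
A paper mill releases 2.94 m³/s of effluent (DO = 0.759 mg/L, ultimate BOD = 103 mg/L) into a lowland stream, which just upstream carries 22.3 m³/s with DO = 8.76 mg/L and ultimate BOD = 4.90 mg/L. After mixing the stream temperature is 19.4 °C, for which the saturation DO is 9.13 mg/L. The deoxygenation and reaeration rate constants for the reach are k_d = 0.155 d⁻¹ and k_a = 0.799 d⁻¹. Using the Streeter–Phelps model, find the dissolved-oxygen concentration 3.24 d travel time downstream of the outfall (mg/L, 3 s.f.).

DO ≈ 6.95 mg/L

Mixed DO = (22.3×8.76 + 2.94×0.759)/(22.3+2.94) = 197.6/25.24 = 7.828 mg/L.
Mixed L₀ = (22.3×4.90 + 2.94×103)/(25.24) = 412.1/25.24 = 16.33 mg/L.
Initial deficit D₀ = C_s − DO₀ = 9.13 − 7.828 = 1.302 mg/L.
D(3.24) = [0.155×16.33/(0.799−0.155)](e^(−0.155×3.24) − e^(−0.799×3.24)) + 1.302 e^(−0.799×3.24)
= 3.930 × (0.6052 − 0.07511) + 1.302 × 0.07511 = 2.181 mg/L.
DO = 9.13 − 2.181 = 6.949 mg/L.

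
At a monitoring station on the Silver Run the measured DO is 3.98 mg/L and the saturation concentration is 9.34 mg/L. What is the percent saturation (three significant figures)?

42.6 % saturation

% saturation = C/C_s × 100 = 3.98/9.34 × 100 = 42.6 %.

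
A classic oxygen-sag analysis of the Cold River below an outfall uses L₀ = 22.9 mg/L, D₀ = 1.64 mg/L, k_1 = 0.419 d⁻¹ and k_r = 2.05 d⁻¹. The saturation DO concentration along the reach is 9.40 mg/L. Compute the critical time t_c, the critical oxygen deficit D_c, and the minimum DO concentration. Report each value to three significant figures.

t_c ≈ 0.773 d; D_c ≈ 3.39 mg/L; min DO ≈ 6.01 mg/L

With k_r/k_1 = 4.893 and 1 − D₀(k_r−k_1)/(k_1 L₀) = 0.7212,
t_c = ln(4.893 × 0.7212) / (2.05 − 0.419) = ln(3.529) / 1.631 = 1.261/1.631 = 0.7731 d.
D_c = (k_1/k_r) L₀ e^(−k_1 t_c) = (0.419/2.05) × 22.9 × e^(−0.419×0.7731) = 0.2044 × 22.9 × 0.7233 = 3.385 mg/L.
Minimum DO = C_s − D_c = 9.40 − 3.385 = 6.015 mg/L.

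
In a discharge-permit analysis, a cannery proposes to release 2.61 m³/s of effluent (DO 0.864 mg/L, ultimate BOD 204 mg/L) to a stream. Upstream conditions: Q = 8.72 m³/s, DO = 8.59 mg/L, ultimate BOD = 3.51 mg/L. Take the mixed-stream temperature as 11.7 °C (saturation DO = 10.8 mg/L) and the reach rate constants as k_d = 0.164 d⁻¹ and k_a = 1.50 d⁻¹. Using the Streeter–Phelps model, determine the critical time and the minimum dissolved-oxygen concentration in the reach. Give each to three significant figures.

t_c ≈ 0.862 d; minimum DO ≈ 6.08 mg/L

Mixed DO = (8.72×8.59 + 2.61×0.864)/(8.72+2.61) = 77.16/11.33 = 6.810 mg/L.
Mixed L₀ = (8.72×3.51 + 2.61×204)/(11.33) = 563.0/11.33 = 49.70 mg/L.
Initial deficit D₀ = C_s − DO₀ = 10.8 − 6.810 = 3.990 mg/L.
t_c = (1/1.336) ln[(1.50/0.164)(1 − 3.990×1.336/(0.164×49.70))] = 0.7485 × ln(3.164) = 0.8622 d.
D_c = (0.164/1.50) × 49.70 × e^(−0.164×0.8622) = 0.1093 × 49.70 × 0.8681 = 4.717 mg/L.
Minimum DO = 10.8 − 4.717 = 6.083 mg/L.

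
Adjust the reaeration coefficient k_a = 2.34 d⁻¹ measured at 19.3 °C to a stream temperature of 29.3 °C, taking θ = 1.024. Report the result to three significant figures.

k_a ≈ 2.97 d⁻¹

k_a(T₂) = k_a(T₁) · θ^(T₂−T₁) = 2.34 × 1.024^(29.3−19.3)
= 2.34 × 1.024^10.0 = 2.34 × 1.268 = 2.966 d⁻¹.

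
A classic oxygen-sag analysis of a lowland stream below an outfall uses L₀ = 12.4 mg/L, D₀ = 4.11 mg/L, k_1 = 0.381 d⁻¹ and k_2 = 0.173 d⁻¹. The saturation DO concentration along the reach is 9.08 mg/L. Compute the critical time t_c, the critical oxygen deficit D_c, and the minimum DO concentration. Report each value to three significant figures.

t_c ≈ 3.00 d; D_c ≈ 8.72 mg/L; min DO ≈ 0.359 mg/L

With k_2/k_1 = 0.4541 and 1 − D₀(k_2−k_1)/(k_1 L₀) = 1.181,
t_c = ln(0.4541 × 1.181) / (0.173 − 0.381) = ln(0.5362) / -0.2080 = -0.6232/-0.2080 = 2.996 d.
D_c = (k_1/k_2) L₀ e^(−k_1 t_c) = (0.381/0.173) × 12.4 × e^(−0.381×2.996) = 2.202 × 12.4 × 0.3193 = 8.721 mg/L.
Minimum DO = C_s − D_c = 9.08 − 8.721 = 0.3594 mg/L.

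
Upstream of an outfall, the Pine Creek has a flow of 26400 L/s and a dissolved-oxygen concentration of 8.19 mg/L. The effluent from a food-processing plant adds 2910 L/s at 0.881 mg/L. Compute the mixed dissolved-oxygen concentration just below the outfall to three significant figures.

Flow-weighted mixing: C = (Q_r C_r + Q_w C_w)/(Q_r + Q_w)
= (26400×8.19 + 2910×0.881)/(26400 + 2910) = 218800/29310 = 7.464 mg/L.

7.46 mg/L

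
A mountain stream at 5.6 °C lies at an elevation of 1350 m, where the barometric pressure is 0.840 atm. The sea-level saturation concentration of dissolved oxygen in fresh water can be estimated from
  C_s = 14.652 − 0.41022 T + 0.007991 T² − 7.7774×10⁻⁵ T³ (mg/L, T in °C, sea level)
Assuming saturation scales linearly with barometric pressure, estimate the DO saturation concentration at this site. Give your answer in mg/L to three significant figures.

C_s ≈ 10.6 mg/L

At sea level: C_s = 14.652 − 0.41022×5.6 + 0.007991×5.6² − 7.7774×10⁻⁵×5.6³ = 12.59 mg/L.
Pressure correction: C_s' = 12.59 × 0.840 = 10.58 mg/L.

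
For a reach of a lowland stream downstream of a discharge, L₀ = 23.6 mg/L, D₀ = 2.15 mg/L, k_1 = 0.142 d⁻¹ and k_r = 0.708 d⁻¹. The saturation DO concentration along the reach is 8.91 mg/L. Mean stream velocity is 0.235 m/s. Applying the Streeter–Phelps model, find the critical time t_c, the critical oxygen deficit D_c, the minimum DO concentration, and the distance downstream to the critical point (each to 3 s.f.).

t_c ≈ 2.04 d; D_c ≈ 3.54 mg/L; min DO ≈ 5.37 mg/L; x_c ≈ 41.4 km

With k_r/k_1 = 4.986 and 1 − D₀(k_r−k_1)/(k_1 L₀) = 0.6369,
t_c = ln(4.986 × 0.6369) / (0.708 − 0.142) = ln(3.175) / 0.5660 = 1.155/0.5660 = 2.041 d.
D_c = (k_1/k_r) L₀ e^(−k_1 t_c) = (0.142/0.708) × 23.6 × e^(−0.142×2.041) = 0.2006 × 23.6 × 0.7484 = 3.542 mg/L.
Minimum DO = C_s − D_c = 8.91 − 3.542 = 5.368 mg/L.
x_c = v t_c = 0.235 m/s × 2.041 d × 86400 s/d = 41450 m ≈ 41.4 km.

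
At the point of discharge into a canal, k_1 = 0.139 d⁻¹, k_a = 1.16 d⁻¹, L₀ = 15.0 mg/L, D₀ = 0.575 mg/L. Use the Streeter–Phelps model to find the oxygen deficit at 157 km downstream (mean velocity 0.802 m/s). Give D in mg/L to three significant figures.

Travel time t = x/v = 157 km / (0.802 m/s) = 157000 m / 0.802 m/s = 195800 s = 2.266 d.
k_1 L₀/(k_a−k_1) = 0.139×15.0/(1.16−0.139) = 2.085/1.021 = 2.042 mg/L.
e^(−k_1 t) = e^(−0.139×2.266) = 0.7298; e^(−k_a t) = e^(−1.16×2.266) = 0.07220.
D = 2.042 × (0.7298 − 0.07220) + 0.575 × 0.07220 = 1.343 + 0.04152 = 1.384 mg/L.

D ≈ 1.38 mg/L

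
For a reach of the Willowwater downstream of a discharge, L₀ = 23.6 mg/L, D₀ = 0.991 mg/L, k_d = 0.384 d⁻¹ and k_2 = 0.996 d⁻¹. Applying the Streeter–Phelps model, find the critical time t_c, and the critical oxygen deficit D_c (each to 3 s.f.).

With k_2/k_d = 2.594 and 1 − D₀(k_2−k_d)/(k_d L₀) = 0.9331,
t_c = ln(2.594 × 0.9331) / (0.996 − 0.384) = ln(2.420) / 0.6120 = 0.8838/0.6120 = 1.444 d.
L(t_c) = L₀ e^(−k_d t_c) = 23.6 × 0.5743 = 13.55 mg/L, and at the critical point k_2 D_c = k_d L, so D_c = (0.384/0.996) × 13.55 = 5.226 mg/L.

t_c ≈ 1.44 d; D_c ≈ 5.23 mg/L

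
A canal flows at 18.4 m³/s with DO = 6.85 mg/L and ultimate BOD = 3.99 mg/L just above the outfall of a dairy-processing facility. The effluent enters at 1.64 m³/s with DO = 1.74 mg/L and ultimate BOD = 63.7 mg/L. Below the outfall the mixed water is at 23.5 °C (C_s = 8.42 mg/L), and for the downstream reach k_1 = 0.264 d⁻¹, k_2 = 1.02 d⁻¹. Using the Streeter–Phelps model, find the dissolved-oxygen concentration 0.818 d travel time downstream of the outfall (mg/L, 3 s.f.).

Mixed DO = (18.4×6.85 + 1.64×1.74)/(18.4+1.64) = 128.9/20.04 = 6.432 mg/L.
Mixed L₀ = (18.4×3.99 + 1.64×63.7)/(20.04) = 177.9/20.04 = 8.876 mg/L.
Initial deficit D₀ = C_s − DO₀ = 8.42 − 6.432 = 1.988 mg/L.
D(0.818) = [0.264×8.876/(1.02−0.264)](e^(−0.264×0.818) − e^(−1.02×0.818)) + 1.988 e^(−1.02×0.818)
= 3.100 × (0.8058 − 0.4342) + 1.988 × 0.4342 = 2.015 mg/L.
DO = 8.42 − 2.015 = 6.405 mg/L.

DO ≈ 6.40 mg/L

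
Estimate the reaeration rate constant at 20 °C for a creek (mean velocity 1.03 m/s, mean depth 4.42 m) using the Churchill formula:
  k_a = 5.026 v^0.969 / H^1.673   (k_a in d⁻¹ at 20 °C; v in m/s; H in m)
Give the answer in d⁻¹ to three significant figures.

k_a ≈ 0.430 d⁻¹

k_a = 5.026 × 1.03^0.969 / 4.42^1.673 = 5.026 × 1.029 / 12.02 = 0.4304 d⁻¹.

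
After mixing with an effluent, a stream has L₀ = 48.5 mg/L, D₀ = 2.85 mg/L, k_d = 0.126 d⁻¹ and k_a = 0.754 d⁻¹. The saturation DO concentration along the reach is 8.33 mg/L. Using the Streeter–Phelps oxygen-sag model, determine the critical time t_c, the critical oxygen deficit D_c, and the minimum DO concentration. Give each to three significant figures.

t_c ≈ 2.30 d; D_c ≈ 6.07 mg/L; min DO ≈ 2.26 mg/L

At the critical point dD/dt = 0, so k_d L₀ e^(−k_d t) = k_a D. Substituting D(t) from the Streeter–Phelps equation and solving for t gives
t_c = ln[(k_a/k_d)(1 − D₀(k_a−k_d)/(k_d L₀))] / (k_a−k_d).
Here k_a−k_d = 0.6280 d⁻¹ and 1 − D₀(k_a−k_d)/(k_d L₀) = 1 − 2.85×0.6280/(0.126×48.5) = 0.7071, so
t_c = ln(5.984 × 0.7071) / 0.6280 = 1.443 / 0.6280 = 2.297 d.
D_c = (k_d/k_a) L₀ e^(−k_d t_c) = (0.126/0.754) × 48.5 × e^(−0.126×2.297) = 0.1671 × 48.5 × 0.7487 = 6.068 mg/L.
Minimum DO = C_s − D_c = 8.33 − 6.068 = 2.262 mg/L.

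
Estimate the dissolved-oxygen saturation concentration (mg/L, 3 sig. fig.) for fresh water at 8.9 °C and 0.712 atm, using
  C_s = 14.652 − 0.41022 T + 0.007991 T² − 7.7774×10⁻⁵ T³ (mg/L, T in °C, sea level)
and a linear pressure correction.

C_s ≈ 8.24 mg/L

At sea level: C_s = 14.652 − 0.41022×8.9 + 0.007991×8.9² − 7.7774×10⁻⁵×8.9³ = 11.58 mg/L.
Pressure correction: C_s' = 11.58 × 0.712 = 8.244 mg/L.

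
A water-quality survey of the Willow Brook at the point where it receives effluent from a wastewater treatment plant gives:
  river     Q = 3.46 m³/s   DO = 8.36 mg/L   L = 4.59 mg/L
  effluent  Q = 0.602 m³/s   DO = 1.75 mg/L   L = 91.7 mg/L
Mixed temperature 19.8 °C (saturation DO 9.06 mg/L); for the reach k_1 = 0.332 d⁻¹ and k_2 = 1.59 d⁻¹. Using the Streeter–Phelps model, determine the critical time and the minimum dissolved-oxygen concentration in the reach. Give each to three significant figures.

Mixed DO = (3.46×8.36 + 0.602×1.75)/(3.46+0.602) = 29.98/4.062 = 7.380 mg/L.
Mixed L₀ = (3.46×4.59 + 0.602×91.7)/(4.062) = 71.08/4.062 = 17.50 mg/L.
Initial deficit D₀ = C_s − DO₀ = 9.06 − 7.380 = 1.680 mg/L.
t_c = (1/1.258) ln[(1.59/0.332)(1 − 1.680×1.258/(0.332×17.50))] = 0.7949 × ln(3.047) = 0.8858 d.
D_c = (0.332/1.59) × 17.50 × e^(−0.332×0.8858) = 0.2088 × 17.50 × 0.7452 = 2.723 mg/L.
Minimum DO = 9.06 − 2.723 = 6.337 mg/L.

t_c ≈ 0.886 d; minimum DO ≈ 6.34 mg/L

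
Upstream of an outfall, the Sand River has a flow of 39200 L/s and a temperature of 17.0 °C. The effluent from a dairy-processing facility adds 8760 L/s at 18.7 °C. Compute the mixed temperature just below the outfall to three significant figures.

17.3 °C

Flow-weighted mixing: C = (Q_r C_r + Q_w C_w)/(Q_r + Q_w)
= (39200×17.0 + 8760×18.7)/(39200 + 8760) = 830200/47960 = 17.31 °C.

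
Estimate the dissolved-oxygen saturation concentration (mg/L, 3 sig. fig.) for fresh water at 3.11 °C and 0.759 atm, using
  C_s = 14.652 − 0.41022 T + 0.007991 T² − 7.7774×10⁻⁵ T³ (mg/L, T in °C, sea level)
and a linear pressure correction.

C_s ≈ 10.2 mg/L

At sea level: C_s = 14.652 − 0.41022×3.11 + 0.007991×3.11² − 7.7774×10⁻⁵×3.11³ = 13.45 mg/L.
Pressure correction: C_s' = 13.45 × 0.759 = 10.21 mg/L.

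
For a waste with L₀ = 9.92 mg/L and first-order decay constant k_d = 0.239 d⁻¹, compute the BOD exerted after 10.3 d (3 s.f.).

y ≈ 9.07 mg/L

y_t = L₀(1 − e^(−k_d t)) = 9.92 × (1 − e^(−0.239×10.3))
= 9.92 × (1 − 0.08529) = 9.92 × 0.9147 = 9.074 mg/L.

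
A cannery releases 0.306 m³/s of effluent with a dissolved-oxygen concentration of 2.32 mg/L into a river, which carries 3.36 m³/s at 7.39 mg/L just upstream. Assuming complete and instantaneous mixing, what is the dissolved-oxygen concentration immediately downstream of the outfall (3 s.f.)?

Flow-weighted mixing: C = (Q_r C_r + Q_w C_w)/(Q_r + Q_w)
= (3.36×7.39 + 0.306×2.32)/(3.36 + 0.306) = 25.54/3.666 = 6.967 mg/L.

6.97 mg/L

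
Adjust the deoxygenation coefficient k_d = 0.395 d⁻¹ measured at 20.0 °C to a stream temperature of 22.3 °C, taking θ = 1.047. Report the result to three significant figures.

k_d ≈ 0.439 d⁻¹

k_d(T₂) = k_d(T₁) · θ^(T₂−T₁) = 0.395 × 1.047^(22.3−20.0)
= 0.395 × 1.047^2.30 = 0.395 × 1.111 = 0.4390 d⁻¹.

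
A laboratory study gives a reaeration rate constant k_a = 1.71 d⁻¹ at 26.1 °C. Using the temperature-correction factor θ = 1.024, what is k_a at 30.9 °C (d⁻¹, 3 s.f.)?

k_a ≈ 1.92 d⁻¹

k_a(T₂) = k_a(T₁) · θ^(T₂−T₁) = 1.71 × 1.024^(30.9−26.1)
= 1.71 × 1.024^4.80 = 1.71 × 1.121 = 1.916 d⁻¹.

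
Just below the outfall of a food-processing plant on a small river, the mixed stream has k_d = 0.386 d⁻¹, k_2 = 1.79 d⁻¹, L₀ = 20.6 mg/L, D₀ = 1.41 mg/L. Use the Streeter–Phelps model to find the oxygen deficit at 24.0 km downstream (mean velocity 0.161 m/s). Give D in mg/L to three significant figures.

D ≈ 2.72 mg/L

Travel time t = x/v = 24.0 km / (0.161 m/s) = 24000 m / 0.161 m/s = 149100 s = 1.725 d.
k_d L₀/(k_2−k_d) = 0.386×20.6/(1.79−0.386) = 7.952/1.404 = 5.664 mg/L.
e^(−k_d t) = e^(−0.386×1.725) = 0.5138; e^(−k_2 t) = e^(−1.79×1.725) = 0.04558.
D = 5.664 × (0.5138 − 0.04558) + 1.41 × 0.04558 = 2.652 + 0.06426 = 2.716 mg/L.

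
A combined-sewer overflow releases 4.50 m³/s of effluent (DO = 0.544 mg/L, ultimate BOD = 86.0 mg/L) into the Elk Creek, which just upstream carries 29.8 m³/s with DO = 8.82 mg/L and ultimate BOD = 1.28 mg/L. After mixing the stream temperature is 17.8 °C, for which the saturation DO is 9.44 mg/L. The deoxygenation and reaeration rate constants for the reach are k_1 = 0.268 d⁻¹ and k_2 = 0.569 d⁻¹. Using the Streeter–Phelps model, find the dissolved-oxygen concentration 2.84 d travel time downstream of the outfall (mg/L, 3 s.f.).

DO ≈ 6.14 mg/L

Mixed DO = (29.8×8.82 + 4.50×0.544)/(29.8+4.50) = 265.3/34.30 = 7.734 mg/L.
Mixed L₀ = (29.8×1.28 + 4.50×86.0)/(34.30) = 425.1/34.30 = 12.39 mg/L.
Initial deficit D₀ = C_s − DO₀ = 9.44 − 7.734 = 1.706 mg/L.
D(2.84) = [0.268×12.39/(0.569−0.268)](e^(−0.268×2.84) − e^(−0.569×2.84)) + 1.706 e^(−0.569×2.84)
= 11.04 × (0.4671 − 0.1987) + 1.706 × 0.1987 = 3.301 mg/L.
DO = 9.44 − 3.301 = 6.139 mg/L.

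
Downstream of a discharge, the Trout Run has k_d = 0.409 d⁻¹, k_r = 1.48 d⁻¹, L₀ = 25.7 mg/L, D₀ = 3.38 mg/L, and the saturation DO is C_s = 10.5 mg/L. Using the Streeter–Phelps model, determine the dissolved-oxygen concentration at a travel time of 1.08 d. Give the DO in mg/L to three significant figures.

k_d L₀/(k_r−k_d) = 0.409×25.7/(1.48−0.409) = 10.51/1.071 = 9.814 mg/L.
e^(−k_d t) = e^(−0.409×1.080) = 0.6429; e^(−k_r t) = e^(−1.48×1.080) = 0.2022.
D = 9.814 × (0.6429 − 0.2022) + 3.38 × 0.2022 = 4.325 + 0.6835 = 5.009 mg/L.
DO = C_s − D = 10.5 − 5.009 = 5.491 mg/L.

DO ≈ 5.49 mg/L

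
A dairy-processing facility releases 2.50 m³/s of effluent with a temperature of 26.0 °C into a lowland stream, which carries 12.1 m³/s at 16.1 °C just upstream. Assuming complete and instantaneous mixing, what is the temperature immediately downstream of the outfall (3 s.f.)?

Flow-weighted mixing: C = (Q_r C_r + Q_w C_w)/(Q_r + Q_w)
= (12.1×16.1 + 2.50×26.0)/(12.1 + 2.50) = 259.8/14.60 = 17.80 °C.

17.8 °C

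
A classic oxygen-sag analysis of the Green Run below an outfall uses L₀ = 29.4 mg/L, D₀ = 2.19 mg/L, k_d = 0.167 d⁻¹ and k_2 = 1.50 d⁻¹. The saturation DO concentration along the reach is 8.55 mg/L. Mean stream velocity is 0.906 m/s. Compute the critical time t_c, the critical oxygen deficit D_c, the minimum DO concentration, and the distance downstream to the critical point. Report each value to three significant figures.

t_c ≈ 0.970 d; D_c ≈ 2.78 mg/L; min DO ≈ 5.77 mg/L; x_c ≈ 75.9 km

At the critical point dD/dt = 0, so k_d L₀ e^(−k_d t) = k_2 D. Substituting D(t) from the Streeter–Phelps equation and solving for t gives
t_c = ln[(k_2/k_d)(1 − D₀(k_2−k_d)/(k_d L₀))] / (k_2−k_d).
Here k_2−k_d = 1.333 d⁻¹ and 1 − D₀(k_2−k_d)/(k_d L₀) = 1 − 2.19×1.333/(0.167×29.4) = 0.4054, so
t_c = ln(8.982 × 0.4054) / 1.333 = 1.292 / 1.333 = 0.9695 d.
L(t_c) = L₀ e^(−k_d t_c) = 29.4 × 0.8505 = 25.01 mg/L, and at the critical point k_2 D_c = k_d L, so D_c = (0.167/1.50) × 25.01 = 2.784 mg/L.
Minimum DO = C_s − D_c = 8.55 − 2.784 = 5.766 mg/L.
x_c = v t_c = 0.906 m/s × 0.9695 d × 86400 s/d = 75890 m ≈ 75.9 km.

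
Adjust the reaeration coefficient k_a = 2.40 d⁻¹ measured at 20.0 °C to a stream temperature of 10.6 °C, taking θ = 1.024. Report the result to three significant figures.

k_a ≈ 1.92 d⁻¹

k_a(T₂) = k_a(T₁) · θ^(T₂−T₁) = 2.40 × 1.024^(10.6−20.0)
= 2.40 × 1.024^-9.40 = 2.40 × 0.8002 = 1.920 d⁻¹.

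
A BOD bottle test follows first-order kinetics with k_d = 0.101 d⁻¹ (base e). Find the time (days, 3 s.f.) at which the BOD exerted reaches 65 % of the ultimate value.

t ≈ 10.4 d

y/L₀ = 1 − e^(−k_d t) = 0.65 ⇒ e^(−k_d t) = 0.350
t = −ln(0.350) / 0.101 = 1.050 / 0.101 = 10.39 d.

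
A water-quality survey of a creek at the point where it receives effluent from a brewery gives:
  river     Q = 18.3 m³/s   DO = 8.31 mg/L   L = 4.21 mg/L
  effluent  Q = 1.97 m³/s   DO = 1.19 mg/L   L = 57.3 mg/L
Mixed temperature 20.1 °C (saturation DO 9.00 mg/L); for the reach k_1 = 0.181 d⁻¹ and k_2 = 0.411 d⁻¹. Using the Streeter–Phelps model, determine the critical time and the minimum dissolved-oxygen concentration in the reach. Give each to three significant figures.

Mixed DO = (18.3×8.31 + 1.97×1.19)/(18.3+1.97) = 154.4/20.27 = 7.618 mg/L.
Mixed L₀ = (18.3×4.21 + 1.97×57.3)/(20.27) = 189.9/20.27 = 9.370 mg/L.
Initial deficit D₀ = C_s − DO₀ = 9.00 − 7.618 = 1.382 mg/L.
t_c = (1/0.2300) ln[(0.411/0.181)(1 − 1.382×0.2300/(0.181×9.370))] = 4.348 × ln(1.845) = 2.663 d.
D_c = (0.181/0.411) × 9.370 × e^(−0.181×2.663) = 0.4404 × 9.370 × 0.6175 = 2.548 mg/L.
Minimum DO = 9.00 − 2.548 = 6.452 mg/L.

t_c ≈ 2.66 d; minimum DO ≈ 6.45 mg/L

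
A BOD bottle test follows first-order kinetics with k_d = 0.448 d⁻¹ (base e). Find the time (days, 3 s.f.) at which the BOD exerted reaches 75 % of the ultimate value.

t ≈ 3.09 d

y/L₀ = 1 − e^(−k_d t) = 0.75 ⇒ e^(−k_d t) = 0.250
t = −ln(0.250) / 0.448 = 1.386 / 0.448 = 3.094 d.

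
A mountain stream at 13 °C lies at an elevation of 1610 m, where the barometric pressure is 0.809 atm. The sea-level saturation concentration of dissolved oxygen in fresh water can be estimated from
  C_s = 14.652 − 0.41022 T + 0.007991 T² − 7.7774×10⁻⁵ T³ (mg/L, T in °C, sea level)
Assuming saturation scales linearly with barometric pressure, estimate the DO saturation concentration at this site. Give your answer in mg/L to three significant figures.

At sea level: C_s = 14.652 − 0.41022×13 + 0.007991×13² − 7.7774×10⁻⁵×13³ = 10.50 mg/L.
Pressure correction: C_s' = 10.50 × 0.809 = 8.493 mg/L.

C_s ≈ 8.49 mg/L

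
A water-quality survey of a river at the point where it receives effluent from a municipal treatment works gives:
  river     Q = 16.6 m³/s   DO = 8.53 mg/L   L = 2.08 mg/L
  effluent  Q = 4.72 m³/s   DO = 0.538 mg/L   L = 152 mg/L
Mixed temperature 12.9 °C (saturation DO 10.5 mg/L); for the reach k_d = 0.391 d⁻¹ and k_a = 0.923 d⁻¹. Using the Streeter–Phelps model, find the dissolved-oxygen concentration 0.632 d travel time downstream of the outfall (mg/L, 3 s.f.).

DO ≈ 2.63 mg/L

Mixed DO = (16.6×8.53 + 4.72×0.538)/(16.6+4.72) = 144.1/21.32 = 6.761 mg/L.
Mixed L₀ = (16.6×2.08 + 4.72×152)/(21.32) = 752.0/21.32 = 35.27 mg/L.
Initial deficit D₀ = C_s − DO₀ = 10.5 − 6.761 = 3.739 mg/L.
D(0.632) = [0.391×35.27/(0.923−0.391)](e^(−0.391×0.632) − e^(−0.923×0.632)) + 3.739 e^(−0.923×0.632)
= 25.92 × (0.7811 − 0.5580) + 3.739 × 0.5580 = 7.868 mg/L.
DO = 10.5 − 7.868 = 2.632 mg/L.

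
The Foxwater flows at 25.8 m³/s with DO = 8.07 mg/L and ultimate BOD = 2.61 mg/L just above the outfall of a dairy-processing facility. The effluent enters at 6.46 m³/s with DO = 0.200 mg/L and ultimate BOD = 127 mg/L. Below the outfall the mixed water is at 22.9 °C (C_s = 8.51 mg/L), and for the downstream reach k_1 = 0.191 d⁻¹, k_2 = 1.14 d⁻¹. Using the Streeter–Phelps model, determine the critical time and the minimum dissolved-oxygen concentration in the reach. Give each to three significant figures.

Mixed DO = (25.8×8.07 + 6.46×0.200)/(25.8+6.46) = 209.5/32.26 = 6.494 mg/L.
Mixed L₀ = (25.8×2.61 + 6.46×127)/(32.26) = 887.8/32.26 = 27.52 mg/L.
Initial deficit D₀ = C_s − DO₀ = 8.51 − 6.494 = 2.016 mg/L.
t_c = (1/0.9490) ln[(1.14/0.191)(1 − 2.016×0.9490/(0.191×27.52))] = 1.054 × ln(3.796) = 1.406 d.
D_c = (0.191/1.14) × 27.52 × e^(−0.191×1.406) = 0.1675 × 27.52 × 0.7645 = 3.525 mg/L.
Minimum DO = 8.51 − 3.525 = 4.985 mg/L.

t_c ≈ 1.41 d; minimum DO ≈ 4.99 mg/L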